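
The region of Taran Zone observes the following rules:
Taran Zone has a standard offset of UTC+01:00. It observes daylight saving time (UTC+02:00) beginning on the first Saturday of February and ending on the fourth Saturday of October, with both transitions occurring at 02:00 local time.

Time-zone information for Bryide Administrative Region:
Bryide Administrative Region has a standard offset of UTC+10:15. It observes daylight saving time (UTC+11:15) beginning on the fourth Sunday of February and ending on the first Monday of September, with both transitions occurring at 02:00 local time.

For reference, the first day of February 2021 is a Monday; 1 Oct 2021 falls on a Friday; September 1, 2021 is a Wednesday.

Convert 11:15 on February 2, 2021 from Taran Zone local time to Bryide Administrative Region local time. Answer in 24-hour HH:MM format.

20:30

1 February 2021 is a Monday, so the first Saturday is February 6.
1 October 2021 is a Friday, so the first Saturday is October 2 and the fourth is October 23.
Daylight saving runs 6 February – 23 October; February 2, 2021 is outside that window, so Taran Zone is on standard time at UTC+01:00.
11:15 Taran Zone − 1h = 10:15 UTC.
1 February 2021 is a Monday, so the first Sunday is February 7 and the fourth is February 28.
1 September 2021 is a Wednesday, so the first Monday is September 6.
At the standard offset (UTC+10:15), 10:15 UTC + 10h15m = 20:30 Bryide Administrative Region standard time.
Daylight saving runs 28 February – 6 September; the standard-time date in Bryide Administrative Region, February 2, 2021, is outside that window, so Bryide Administrative Region is on standard time at UTC+10:15.
10:15 UTC + 10h15m = 20:30 Bryide Administrative Region.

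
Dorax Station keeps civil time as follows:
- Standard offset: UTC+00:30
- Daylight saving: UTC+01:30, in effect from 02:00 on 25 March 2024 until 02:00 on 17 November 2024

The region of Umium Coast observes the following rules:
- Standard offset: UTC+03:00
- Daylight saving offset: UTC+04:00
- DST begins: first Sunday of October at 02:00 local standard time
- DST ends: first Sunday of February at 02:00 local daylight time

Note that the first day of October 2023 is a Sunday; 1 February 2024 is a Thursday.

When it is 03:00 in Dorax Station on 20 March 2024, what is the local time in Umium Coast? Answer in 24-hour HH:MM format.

05:30

20 March 2024 is outside the daylight-saving period (25 March – 17 November), so Dorax Station is on standard time, UTC+00:30.
03:00 Dorax Station − 0h30m = 02:30 UTC.
1 October 2023 is a Sunday, so the first Sunday is October 1.
1 February 2024 is a Thursday, so the first Sunday is February 4.
At the standard offset (UTC+03:00), 02:30 UTC + 3h = 05:30 Umium Coast standard time.
The standard-time date in Umium Coast, 20 March 2024, does not fall between 1 October 2023 and 4 February 2024, so daylight saving is not in effect and Umium Coast is at UTC+03:00.
02:30 UTC + 3h = 05:30 Umium Coast.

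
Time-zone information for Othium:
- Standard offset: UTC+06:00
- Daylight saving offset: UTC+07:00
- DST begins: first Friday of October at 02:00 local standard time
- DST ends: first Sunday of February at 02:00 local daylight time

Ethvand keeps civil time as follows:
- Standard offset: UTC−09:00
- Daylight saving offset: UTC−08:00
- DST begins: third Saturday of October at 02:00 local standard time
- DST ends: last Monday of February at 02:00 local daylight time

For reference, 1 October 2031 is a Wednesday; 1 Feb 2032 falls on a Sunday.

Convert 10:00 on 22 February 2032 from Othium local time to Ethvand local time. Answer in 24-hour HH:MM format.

20:00

1 October 2031 is a Wednesday, so the first Friday is October 3.
1 February 2032 is a Sunday, so the first Sunday is February 1.
Daylight saving runs 3 October 2031 – 1 February 2032; 22 February 2032 is outside that window, so Othium is on standard time at UTC+06:00.
10:00 Othium − 6h = 04:00 UTC.
1 October 2031 is a Wednesday, so the first Saturday is October 4 and the third is October 18.
1 February 2032 is a Sunday, so Mondays fall on 2, 9, 16, 23; the last is February 23.
At the standard offset (UTC−09:00), 04:00 UTC − 9h = 19:00 Ethvand standard time (rolling into the previous day, 21 February 2032).
Daylight saving runs 18 October 2031 – 23 February 2032; the standard-time date in Ethvand, 21 February 2032, is inside that window, so Ethvand is at UTC−08:00.
04:00 UTC − 8h = 20:00 Ethvand (rolling into the previous day, 21 February 2032).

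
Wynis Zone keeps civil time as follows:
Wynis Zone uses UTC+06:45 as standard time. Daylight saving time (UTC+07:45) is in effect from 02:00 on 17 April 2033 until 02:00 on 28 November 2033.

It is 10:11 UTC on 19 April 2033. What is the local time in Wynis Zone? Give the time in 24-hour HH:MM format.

At the standard offset (UTC+06:45), 10:11 UTC + 6h45m = 16:56 Wynis Zone standard time.
Daylight saving runs 17 April – 28 November; the standard-time date in Wynis Zone, 19 April 2033, is inside that window, so Wynis Zone is at UTC+07:45.
10:11 UTC + 7h45m = 17:56 local.

17:56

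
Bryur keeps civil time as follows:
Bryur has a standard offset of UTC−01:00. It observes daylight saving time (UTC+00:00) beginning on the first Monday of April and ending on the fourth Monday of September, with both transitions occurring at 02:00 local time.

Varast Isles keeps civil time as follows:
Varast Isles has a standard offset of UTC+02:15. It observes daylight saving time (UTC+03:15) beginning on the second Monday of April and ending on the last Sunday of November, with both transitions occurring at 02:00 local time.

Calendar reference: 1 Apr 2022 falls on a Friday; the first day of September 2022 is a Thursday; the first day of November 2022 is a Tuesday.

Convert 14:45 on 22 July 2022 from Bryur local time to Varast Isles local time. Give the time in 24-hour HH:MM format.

1 April 2022 is a Friday, so the first Monday is April 4.
1 September 2022 is a Thursday, so the first Monday is September 5 and the fourth is September 26.
Daylight saving runs 4 April – 26 September; 22 July 2022 is inside that window, so Bryur is at UTC+00:00.
14:45 Bryur − 0h = 14:45 UTC.
1 April 2022 is a Friday, so the first Monday is April 4 and the second is April 11.
1 November 2022 is a Tuesday, so Sundays fall on 6, 13, 20, 27; the last is November 27.
At the standard offset (UTC+02:15), 14:45 UTC + 2h15m = 17:00 Varast Isles standard time.
The standard-time date in Varast Isles, 22 July 2022, falls between 11 April and 27 November, so daylight saving is in effect and Varast Isles is at UTC+03:15.
14:45 UTC + 3h15m = 18:00 Varast Isles.

18:00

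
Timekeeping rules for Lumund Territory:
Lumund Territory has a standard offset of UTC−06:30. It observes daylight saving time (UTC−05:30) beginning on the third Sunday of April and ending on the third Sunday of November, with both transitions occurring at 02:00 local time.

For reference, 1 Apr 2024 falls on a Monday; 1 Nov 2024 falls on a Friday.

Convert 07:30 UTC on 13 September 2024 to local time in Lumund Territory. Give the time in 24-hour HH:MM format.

02:00

1 April 2024 is a Monday, so the first Sunday is April 7 and the third is April 21.
1 November 2024 is a Friday, so the first Sunday is November 3 and the third is November 17.
At the standard offset (UTC−06:30), 07:30 UTC − 6h30m = 01:00 Lumund Territory standard time.
Daylight saving runs 21 April – 17 November; the standard-time date in Lumund Territory, 13 September 2024, is inside that window, so Lumund Territory is at UTC−05:30.
07:30 UTC − 5h30m = 02:00 local.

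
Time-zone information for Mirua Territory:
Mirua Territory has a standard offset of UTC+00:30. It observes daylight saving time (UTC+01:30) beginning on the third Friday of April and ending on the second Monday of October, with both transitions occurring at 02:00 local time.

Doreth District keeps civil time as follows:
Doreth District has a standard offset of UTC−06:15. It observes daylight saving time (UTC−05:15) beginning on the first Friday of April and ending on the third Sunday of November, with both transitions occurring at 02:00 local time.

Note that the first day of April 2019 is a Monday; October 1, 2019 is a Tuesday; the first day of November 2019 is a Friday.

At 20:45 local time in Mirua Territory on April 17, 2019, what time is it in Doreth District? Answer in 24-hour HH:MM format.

15:00

1 April 2019 is a Monday, so the first Friday is April 5 and the third is April 19.
1 October 2019 is a Tuesday, so the first Monday is October 7 and the second is October 14.
Daylight saving runs 19 April – 14 October; April 17, 2019 is outside that window, so Mirua Territory is on standard time at UTC+00:30.
20:45 Mirua Territory − 0h30m = 20:15 UTC.
1 April 2019 is a Monday, so the first Friday is April 5.
1 November 2019 is a Friday, so the first Sunday is November 3 and the third is November 17.
At the standard offset (UTC−06:15), 20:15 UTC − 6h15m = 14:00 Doreth District standard time.
Daylight saving runs 5 April – 17 November; the standard-time date in Doreth District, April 17, 2019, is inside that window, so Doreth District is at UTC−05:15.
20:15 UTC − 5h15m = 15:00 Doreth District.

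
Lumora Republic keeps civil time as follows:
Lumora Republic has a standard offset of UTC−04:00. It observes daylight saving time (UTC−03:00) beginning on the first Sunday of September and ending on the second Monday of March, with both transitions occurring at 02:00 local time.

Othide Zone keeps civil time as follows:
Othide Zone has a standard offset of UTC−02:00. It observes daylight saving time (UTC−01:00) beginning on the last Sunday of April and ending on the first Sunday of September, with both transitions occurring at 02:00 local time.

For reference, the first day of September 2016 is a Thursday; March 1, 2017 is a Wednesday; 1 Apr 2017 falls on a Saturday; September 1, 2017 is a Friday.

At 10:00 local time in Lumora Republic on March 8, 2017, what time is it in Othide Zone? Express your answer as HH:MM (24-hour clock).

1 September 2016 is a Thursday, so the first Sunday is September 4.
1 March 2017 is a Wednesday, so the first Monday is March 6 and the second is March 13.
March 8, 2017 lies within the daylight-saving period (4 September 2016 – 13 March 2017), so Lumora Republic is on daylight time, UTC−03:00.
10:00 Lumora Republic + 3h = 13:00 UTC.
1 April 2017 is a Saturday, so Sundays fall on 2, 9, 16, 23, 30; the last is April 30.
1 September 2017 is a Friday, so the first Sunday is September 3.
At the standard offset (UTC−02:00), 13:00 UTC − 2h = 11:00 Othide Zone standard time.
Daylight saving runs 30 April – 3 September; the standard-time date in Othide Zone, March 8, 2017, is outside that window, so Othide Zone is on standard time at UTC−02:00.
13:00 UTC − 2h = 11:00 Othide Zone.

11:00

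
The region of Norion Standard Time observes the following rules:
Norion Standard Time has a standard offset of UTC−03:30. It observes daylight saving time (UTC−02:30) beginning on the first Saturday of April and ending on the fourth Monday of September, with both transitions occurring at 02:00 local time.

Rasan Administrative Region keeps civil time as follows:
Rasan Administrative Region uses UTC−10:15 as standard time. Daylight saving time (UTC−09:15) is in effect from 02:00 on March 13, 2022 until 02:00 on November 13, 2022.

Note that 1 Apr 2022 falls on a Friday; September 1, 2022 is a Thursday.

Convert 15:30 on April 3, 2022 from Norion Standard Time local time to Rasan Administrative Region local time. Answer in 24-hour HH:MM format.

1 April 2022 is a Friday, so the first Saturday is April 2.
1 September 2022 is a Thursday, so the first Monday is September 5 and the fourth is September 26.
April 3, 2022 falls between 2 April and 26 September, so daylight saving is in effect and Norion Standard Time is at UTC−02:30.
15:30 Norion Standard Time + 2h30m = 18:00 UTC.
At the standard offset (UTC−10:15), 18:00 UTC − 10h15m = 07:45 Rasan Administrative Region standard time.
Daylight saving runs 13 March – 13 November; the standard-time date in Rasan Administrative Region, April 3, 2022, is inside that window, so Rasan Administrative Region is at UTC−09:15.
18:00 UTC − 9h15m = 08:45 Rasan Administrative Region.

08:45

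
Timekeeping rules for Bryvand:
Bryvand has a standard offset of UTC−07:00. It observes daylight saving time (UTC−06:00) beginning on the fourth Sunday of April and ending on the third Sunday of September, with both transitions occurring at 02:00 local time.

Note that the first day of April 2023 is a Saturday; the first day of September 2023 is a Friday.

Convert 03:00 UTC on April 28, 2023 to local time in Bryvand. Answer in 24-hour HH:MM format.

1 April 2023 is a Saturday, so the first Sunday is April 2 and the fourth is April 23.
1 September 2023 is a Friday, so the first Sunday is September 3 and the third is September 17.
At the standard offset (UTC−07:00), 03:00 UTC − 7h = 20:00 Bryvand standard time (rolling into the previous day, 27 April 2023).
The standard-time date in Bryvand, April 27, 2023, lies within the daylight-saving period (23 April – 17 September), so Bryvand is on daylight time, UTC−06:00.
03:00 UTC − 6h = 21:00 local (rolling into the previous day, 27 April 2023).

21:00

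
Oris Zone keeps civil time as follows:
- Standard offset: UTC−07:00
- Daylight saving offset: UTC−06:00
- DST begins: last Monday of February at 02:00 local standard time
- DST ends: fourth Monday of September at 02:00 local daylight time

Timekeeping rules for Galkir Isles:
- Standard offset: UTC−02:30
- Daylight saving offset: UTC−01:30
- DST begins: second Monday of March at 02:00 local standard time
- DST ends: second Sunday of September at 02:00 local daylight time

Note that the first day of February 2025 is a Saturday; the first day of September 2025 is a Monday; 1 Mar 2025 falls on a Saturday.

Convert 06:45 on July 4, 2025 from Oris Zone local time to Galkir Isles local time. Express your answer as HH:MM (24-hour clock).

1 February 2025 is a Saturday, so Mondays fall on 3, 10, 17, 24; the last is February 24.
1 September 2025 is a Monday, so the first Monday is September 1 and the fourth is September 22.
July 4, 2025 lies within the daylight-saving period (24 February – 22 September), so Oris Zone is on daylight time, UTC−06:00.
06:45 Oris Zone + 6h = 12:45 UTC.
1 March 2025 is a Saturday, so the first Monday is March 3 and the second is March 10.
1 September 2025 is a Monday, so the first Sunday is September 7 and the second is September 14.
At the standard offset (UTC−02:30), 12:45 UTC − 2h30m = 10:15 Galkir Isles standard time.
The standard-time date in Galkir Isles, July 4, 2025, lies within the daylight-saving period (10 March – 14 September), so Galkir Isles is on daylight time, UTC−01:30.
12:45 UTC − 1h30m = 11:15 Galkir Isles.

11:15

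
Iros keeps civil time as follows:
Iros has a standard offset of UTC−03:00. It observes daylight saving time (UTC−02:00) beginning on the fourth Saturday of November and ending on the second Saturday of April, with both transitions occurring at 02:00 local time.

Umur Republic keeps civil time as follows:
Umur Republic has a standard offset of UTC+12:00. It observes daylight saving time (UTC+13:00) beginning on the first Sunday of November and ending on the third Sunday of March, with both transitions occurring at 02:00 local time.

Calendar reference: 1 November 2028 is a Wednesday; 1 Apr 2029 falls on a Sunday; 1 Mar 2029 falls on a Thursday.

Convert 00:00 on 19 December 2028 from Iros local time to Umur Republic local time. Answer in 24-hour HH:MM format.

15:00

1 November 2028 is a Wednesday, so the first Saturday is November 4 and the fourth is November 25.
1 April 2029 is a Sunday, so the first Saturday is April 7 and the second is April 14.
19 December 2028 falls between 25 November 2028 and 14 April 2029, so daylight saving is in effect and Iros is at UTC−02:00.
00:00 Iros + 2h = 02:00 UTC.
1 November 2028 is a Wednesday, so the first Sunday is November 5.
1 March 2029 is a Thursday, so the first Sunday is March 4 and the third is March 18.
At the standard offset (UTC+12:00), 02:00 UTC + 12h = 14:00 Umur Republic standard time.
The standard-time date in Umur Republic, 19 December 2028, falls between 5 November 2028 and 18 March 2029, so daylight saving is in effect and Umur Republic is at UTC+13:00.
02:00 UTC + 13h = 15:00 Umur Republic.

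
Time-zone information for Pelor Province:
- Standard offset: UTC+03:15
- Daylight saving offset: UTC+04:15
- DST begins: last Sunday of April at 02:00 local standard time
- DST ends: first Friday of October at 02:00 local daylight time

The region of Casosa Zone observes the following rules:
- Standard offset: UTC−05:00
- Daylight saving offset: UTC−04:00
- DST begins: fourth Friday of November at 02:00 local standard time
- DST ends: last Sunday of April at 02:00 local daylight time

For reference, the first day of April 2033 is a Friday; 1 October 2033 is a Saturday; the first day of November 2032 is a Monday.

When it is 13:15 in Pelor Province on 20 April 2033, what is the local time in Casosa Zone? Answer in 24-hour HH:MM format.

06:00

1 April 2033 is a Friday, so Sundays fall on 3, 10, 17, 24; the last is April 24.
1 October 2033 is a Saturday, so the first Friday is October 7.
20 April 2033 is outside the daylight-saving period (24 April – 7 October), so Pelor Province is on standard time, UTC+03:15.
13:15 Pelor Province − 3h15m = 10:00 UTC.
1 November 2032 is a Monday, so the first Friday is November 5 and the fourth is November 26.
1 April 2033 is a Friday, so Sundays fall on 3, 10, 17, 24; the last is April 24.
At the standard offset (UTC−05:00), 10:00 UTC − 5h = 05:00 Casosa Zone standard time.
The standard-time date in Casosa Zone, 20 April 2033, lies within the daylight-saving period (26 November 2032 – 24 April 2033), so Casosa Zone is on daylight time, UTC−04:00.
10:00 UTC − 4h = 06:00 Casosa Zone.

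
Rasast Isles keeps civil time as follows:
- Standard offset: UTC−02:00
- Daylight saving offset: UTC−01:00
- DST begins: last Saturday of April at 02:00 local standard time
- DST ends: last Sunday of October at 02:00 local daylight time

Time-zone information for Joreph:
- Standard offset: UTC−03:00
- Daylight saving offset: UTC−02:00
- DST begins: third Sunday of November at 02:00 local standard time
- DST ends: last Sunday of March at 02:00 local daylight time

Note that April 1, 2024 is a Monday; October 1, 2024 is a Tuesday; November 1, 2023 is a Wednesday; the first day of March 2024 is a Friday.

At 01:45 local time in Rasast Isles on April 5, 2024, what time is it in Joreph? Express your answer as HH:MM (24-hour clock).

1 April 2024 is a Monday, so Saturdays fall on 6, 13, 20, 27; the last is April 27.
1 October 2024 is a Tuesday, so Sundays fall on 6, 13, 20, 27; the last is October 27.
April 5, 2024 is outside the daylight-saving period (27 April – 27 October), so Rasast Isles is on standard time, UTC−02:00.
01:45 Rasast Isles + 2h = 03:45 UTC.
1 November 2023 is a Wednesday, so the first Sunday is November 5 and the third is November 19.
1 March 2024 is a Friday, so Sundays fall on 3, 10, 17, 24, 31; the last is March 31.
At the standard offset (UTC−03:00), 03:45 UTC − 3h = 00:45 Joreph standard time.
The standard-time date in Joreph, April 5, 2024, does not fall between 19 November 2023 and 31 March 2024, so daylight saving is not in effect and Joreph is at UTC−03:00.
03:45 UTC − 3h = 00:45 Joreph.

00:45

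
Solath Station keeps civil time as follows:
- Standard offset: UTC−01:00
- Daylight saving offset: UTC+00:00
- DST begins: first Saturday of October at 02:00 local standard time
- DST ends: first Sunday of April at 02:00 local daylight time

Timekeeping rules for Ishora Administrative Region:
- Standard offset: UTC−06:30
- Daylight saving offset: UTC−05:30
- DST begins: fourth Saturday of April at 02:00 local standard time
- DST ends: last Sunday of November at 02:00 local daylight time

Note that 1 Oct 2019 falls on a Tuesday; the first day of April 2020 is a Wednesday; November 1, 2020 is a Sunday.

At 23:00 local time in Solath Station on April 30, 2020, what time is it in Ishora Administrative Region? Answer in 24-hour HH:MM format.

18:30

1 October 2019 is a Tuesday, so the first Saturday is October 5.
1 April 2020 is a Wednesday, so the first Sunday is April 5.
April 30, 2020 does not fall between 5 October 2019 and 5 April 2020, so daylight saving is not in effect and Solath Station is at UTC−01:00.
23:00 Solath Station + 1h = 00:00 UTC (rolling into the next day, 1 May 2020).
1 April 2020 is a Wednesday, so the first Saturday is April 4 and the fourth is April 25.
1 November 2020 is a Sunday, so Sundays fall on 1, 8, 15, 22, 29; the last is November 29.
At the standard offset (UTC−06:30), 00:00 UTC − 6h30m = 17:30 Ishora Administrative Region standard time (rolling into the previous day, 30 April 2020).
Daylight saving runs 25 April – 29 November; the standard-time date in Ishora Administrative Region, April 30, 2020, is inside that window, so Ishora Administrative Region is at UTC−05:30.
00:00 UTC − 5h30m = 18:30 Ishora Administrative Region (rolling into the previous day, 30 April 2020).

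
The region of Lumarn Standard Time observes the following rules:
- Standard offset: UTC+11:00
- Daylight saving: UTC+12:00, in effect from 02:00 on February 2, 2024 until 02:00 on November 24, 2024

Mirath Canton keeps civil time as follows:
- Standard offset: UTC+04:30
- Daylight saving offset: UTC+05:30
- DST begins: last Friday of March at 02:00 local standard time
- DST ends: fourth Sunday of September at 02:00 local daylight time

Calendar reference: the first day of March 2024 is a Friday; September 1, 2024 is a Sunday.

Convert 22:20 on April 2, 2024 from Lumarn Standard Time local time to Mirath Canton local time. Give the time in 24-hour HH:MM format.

April 2, 2024 lies within the daylight-saving period (2 February – 24 November), so Lumarn Standard Time is on daylight time, UTC+12:00.
22:20 Lumarn Standard Time − 12h = 10:20 UTC.
1 March 2024 is a Friday, so Fridays fall on 1, 8, 15, 22, 29; the last is March 29.
1 September 2024 is a Sunday, so the first Sunday is September 1 and the fourth is September 22.
At the standard offset (UTC+04:30), 10:20 UTC + 4h30m = 14:50 Mirath Canton standard time.
Daylight saving runs 29 March – 22 September; the standard-time date in Mirath Canton, April 2, 2024, is inside that window, so Mirath Canton is at UTC+05:30.
10:20 UTC + 5h30m = 15:50 Mirath Canton.

15:50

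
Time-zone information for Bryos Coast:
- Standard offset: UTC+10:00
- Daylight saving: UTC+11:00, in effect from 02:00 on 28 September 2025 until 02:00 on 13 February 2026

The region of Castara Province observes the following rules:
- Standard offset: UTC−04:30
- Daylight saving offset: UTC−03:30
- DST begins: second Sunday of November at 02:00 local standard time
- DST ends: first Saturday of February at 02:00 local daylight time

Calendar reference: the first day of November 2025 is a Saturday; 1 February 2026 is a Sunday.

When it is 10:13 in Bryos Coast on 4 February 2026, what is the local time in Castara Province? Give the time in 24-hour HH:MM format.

4 February 2026 falls between 28 September 2025 and 13 February 2026, so daylight saving is in effect and Bryos Coast is at UTC+11:00.
10:13 Bryos Coast − 11h = 23:13 UTC (rolling into the previous day, 3 February 2026).
1 November 2025 is a Saturday, so the first Sunday is November 2 and the second is November 9.
1 February 2026 is a Sunday, so the first Saturday is February 7.
At the standard offset (UTC−04:30), 23:13 UTC − 4h30m = 18:43 Castara Province standard time.
Daylight saving runs 9 November 2025 – 7 February 2026; the standard-time date in Castara Province, 3 February 2026, is inside that window, so Castara Province is at UTC−03:30.
23:13 UTC − 3h30m = 19:43 Castara Province.

19:43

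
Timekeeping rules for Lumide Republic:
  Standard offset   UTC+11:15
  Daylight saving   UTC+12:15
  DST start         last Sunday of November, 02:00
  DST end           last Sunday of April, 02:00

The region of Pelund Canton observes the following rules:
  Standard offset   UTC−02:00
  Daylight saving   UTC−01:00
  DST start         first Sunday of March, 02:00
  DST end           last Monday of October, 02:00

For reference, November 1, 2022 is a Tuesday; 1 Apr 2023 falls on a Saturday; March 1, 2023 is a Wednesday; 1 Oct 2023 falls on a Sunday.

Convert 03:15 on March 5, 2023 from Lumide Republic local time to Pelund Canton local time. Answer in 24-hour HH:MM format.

1 November 2022 is a Tuesday, so Sundays fall on 6, 13, 20, 27; the last is November 27.
1 April 2023 is a Saturday, so Sundays fall on 2, 9, 16, 23, 30; the last is April 30.
March 5, 2023 lies within the daylight-saving period (27 November 2022 – 30 April 2023), so Lumide Republic is on daylight time, UTC+12:15.
03:15 Lumide Republic − 12h15m = 15:00 UTC (rolling into the previous day, 4 March 2023).
1 March 2023 is a Wednesday, so the first Sunday is March 5.
1 October 2023 is a Sunday, so Mondays fall on 2, 9, 16, 23, 30; the last is October 30.
At the standard offset (UTC−02:00), 15:00 UTC − 2h = 13:00 Pelund Canton standard time.
The standard-time date in Pelund Canton, March 4, 2023, is outside the daylight-saving period (5 March – 30 October), so Pelund Canton is on standard time, UTC−02:00.
15:00 UTC − 2h = 13:00 Pelund Canton.

13:00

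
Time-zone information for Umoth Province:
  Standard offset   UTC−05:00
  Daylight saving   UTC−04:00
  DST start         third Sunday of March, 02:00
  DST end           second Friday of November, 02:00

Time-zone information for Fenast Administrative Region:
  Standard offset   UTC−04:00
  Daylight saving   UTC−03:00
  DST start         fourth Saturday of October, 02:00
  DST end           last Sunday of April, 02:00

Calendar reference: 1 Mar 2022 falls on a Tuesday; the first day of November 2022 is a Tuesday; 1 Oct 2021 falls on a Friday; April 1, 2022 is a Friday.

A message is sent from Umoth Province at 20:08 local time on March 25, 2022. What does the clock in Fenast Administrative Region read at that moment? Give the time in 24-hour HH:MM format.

21:08

1 March 2022 is a Tuesday, so the first Sunday is March 6 and the third is March 20.
1 November 2022 is a Tuesday, so the first Friday is November 4 and the second is November 11.
March 25, 2022 lies within the daylight-saving period (20 March – 11 November), so Umoth Province is on daylight time, UTC−04:00.
20:08 Umoth Province + 4h = 00:08 UTC (rolling into the next day, 26 March 2022).
1 October 2021 is a Friday, so the first Saturday is October 2 and the fourth is October 23.
1 April 2022 is a Friday, so Sundays fall on 3, 10, 17, 24; the last is April 24.
At the standard offset (UTC−04:00), 00:08 UTC − 4h = 20:08 Fenast Administrative Region standard time (rolling into the previous day, 25 March 2022).
The standard-time date in Fenast Administrative Region, March 25, 2022, falls between 23 October 2021 and 24 April 2022, so daylight saving is in effect and Fenast Administrative Region is at UTC−03:00.
00:08 UTC − 3h = 21:08 Fenast Administrative Region (rolling into the previous day, 25 March 2022).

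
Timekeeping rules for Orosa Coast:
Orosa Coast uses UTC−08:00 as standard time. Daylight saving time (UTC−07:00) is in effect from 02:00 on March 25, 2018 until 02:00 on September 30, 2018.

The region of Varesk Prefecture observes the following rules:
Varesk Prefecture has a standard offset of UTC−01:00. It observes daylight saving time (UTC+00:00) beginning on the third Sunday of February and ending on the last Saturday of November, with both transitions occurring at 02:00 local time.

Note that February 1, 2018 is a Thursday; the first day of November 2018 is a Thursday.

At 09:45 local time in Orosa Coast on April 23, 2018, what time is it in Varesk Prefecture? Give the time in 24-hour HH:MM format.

16:45

Daylight saving runs 25 March – 30 September; April 23, 2018 is inside that window, so Orosa Coast is at UTC−07:00.
09:45 Orosa Coast + 7h = 16:45 UTC.
1 February 2018 is a Thursday, so the first Sunday is February 4 and the third is February 18.
1 November 2018 is a Thursday, so Saturdays fall on 3, 10, 17, 24; the last is November 24.
At the standard offset (UTC−01:00), 16:45 UTC − 1h = 15:45 Varesk Prefecture standard time.
Daylight saving runs 18 February – 24 November; the standard-time date in Varesk Prefecture, April 23, 2018, is inside that window, so Varesk Prefecture is at UTC+00:00.
16:45 UTC + 0h = 16:45 Varesk Prefecture.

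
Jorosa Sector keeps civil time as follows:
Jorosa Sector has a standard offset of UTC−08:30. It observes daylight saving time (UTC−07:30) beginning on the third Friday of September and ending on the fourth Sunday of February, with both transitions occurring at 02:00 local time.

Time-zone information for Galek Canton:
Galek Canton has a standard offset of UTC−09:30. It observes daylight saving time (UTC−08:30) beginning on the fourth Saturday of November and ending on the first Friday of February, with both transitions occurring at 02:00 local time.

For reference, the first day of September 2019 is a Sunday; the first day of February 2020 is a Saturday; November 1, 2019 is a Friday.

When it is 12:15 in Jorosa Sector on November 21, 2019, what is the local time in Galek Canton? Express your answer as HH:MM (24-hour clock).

10:15

1 September 2019 is a Sunday, so the first Friday is September 6 and the third is September 20.
1 February 2020 is a Saturday, so the first Sunday is February 2 and the fourth is February 23.
Daylight saving runs 20 September 2019 – 23 February 2020; November 21, 2019 is inside that window, so Jorosa Sector is at UTC−07:30.
12:15 Jorosa Sector + 7h30m = 19:45 UTC.
1 November 2019 is a Friday, so the first Saturday is November 2 and the fourth is November 23.
1 February 2020 is a Saturday, so the first Friday is February 7.
At the standard offset (UTC−09:30), 19:45 UTC − 9h30m = 10:15 Galek Canton standard time.
Daylight saving runs 23 November 2019 – 7 February 2020; the standard-time date in Galek Canton, November 21, 2019, is outside that window, so Galek Canton is on standard time at UTC−09:30.
19:45 UTC − 9h30m = 10:15 Galek Canton.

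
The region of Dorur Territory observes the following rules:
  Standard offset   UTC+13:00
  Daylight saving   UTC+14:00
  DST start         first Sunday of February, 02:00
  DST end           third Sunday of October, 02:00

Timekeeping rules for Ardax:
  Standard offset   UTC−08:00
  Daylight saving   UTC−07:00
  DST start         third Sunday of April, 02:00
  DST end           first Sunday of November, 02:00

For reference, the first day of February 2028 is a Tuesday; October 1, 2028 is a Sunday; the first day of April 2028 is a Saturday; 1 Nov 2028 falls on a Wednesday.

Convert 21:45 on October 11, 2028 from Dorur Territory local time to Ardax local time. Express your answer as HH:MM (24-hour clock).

00:45

1 February 2028 is a Tuesday, so the first Sunday is February 6.
1 October 2028 is a Sunday, so the first Sunday is October 1 and the third is October 15.
October 11, 2028 lies within the daylight-saving period (6 February – 15 October), so Dorur Territory is on daylight time, UTC+14:00.
21:45 Dorur Territory − 14h = 07:45 UTC.
1 April 2028 is a Saturday, so the first Sunday is April 2 and the third is April 16.
1 November 2028 is a Wednesday, so the first Sunday is November 5.
At the standard offset (UTC−08:00), 07:45 UTC − 8h = 23:45 Ardax standard time (rolling into the previous day, 10 October 2028).
The standard-time date in Ardax, October 10, 2028, falls between 16 April and 5 November, so daylight saving is in effect and Ardax is at UTC−07:00.
07:45 UTC − 7h = 00:45 Ardax.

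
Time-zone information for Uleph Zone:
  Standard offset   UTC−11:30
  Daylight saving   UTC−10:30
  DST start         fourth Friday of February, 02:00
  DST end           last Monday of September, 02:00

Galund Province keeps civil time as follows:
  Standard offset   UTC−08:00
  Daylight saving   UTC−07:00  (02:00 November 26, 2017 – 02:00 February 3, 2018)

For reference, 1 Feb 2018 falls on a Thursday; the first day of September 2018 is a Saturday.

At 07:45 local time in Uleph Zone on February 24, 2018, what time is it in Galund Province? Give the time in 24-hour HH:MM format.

1 February 2018 is a Thursday, so the first Friday is February 2 and the fourth is February 23.
1 September 2018 is a Saturday, so Mondays fall on 3, 10, 17, 24; the last is September 24.
Daylight saving runs 23 February – 24 September; February 24, 2018 is inside that window, so Uleph Zone is at UTC−10:30.
07:45 Uleph Zone + 10h30m = 18:15 UTC.
At the standard offset (UTC−08:00), 18:15 UTC − 8h = 10:15 Galund Province standard time.
Daylight saving runs 26 November 2017 – 3 February 2018; the standard-time date in Galund Province, February 24, 2018, is outside that window, so Galund Province is on standard time at UTC−08:00.
18:15 UTC − 8h = 10:15 Galund Province.

10:15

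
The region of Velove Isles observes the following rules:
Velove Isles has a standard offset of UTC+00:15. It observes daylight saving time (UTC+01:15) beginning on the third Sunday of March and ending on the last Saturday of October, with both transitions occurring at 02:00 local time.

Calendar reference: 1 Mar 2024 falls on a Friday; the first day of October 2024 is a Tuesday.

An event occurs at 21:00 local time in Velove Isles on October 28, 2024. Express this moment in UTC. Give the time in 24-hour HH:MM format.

20:45

1 March 2024 is a Friday, so the first Sunday is March 3 and the third is March 17.
1 October 2024 is a Tuesday, so Saturdays fall on 5, 12, 19, 26; the last is October 26.
October 28, 2024 does not fall between 17 March and 26 October, so daylight saving is not in effect and Velove Isles is at UTC+00:15.
21:00 local − 0h15m = 20:45 UTC.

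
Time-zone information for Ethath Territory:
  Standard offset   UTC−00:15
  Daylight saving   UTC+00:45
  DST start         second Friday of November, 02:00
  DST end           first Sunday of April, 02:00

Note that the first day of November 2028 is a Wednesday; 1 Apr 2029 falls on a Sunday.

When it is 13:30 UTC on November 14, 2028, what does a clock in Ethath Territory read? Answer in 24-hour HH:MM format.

1 November 2028 is a Wednesday, so the first Friday is November 3 and the second is November 10.
1 April 2029 is a Sunday, so the first Sunday is April 1.
At the standard offset (UTC−00:15), 13:30 UTC − 0h15m = 13:15 Ethath Territory standard time.
The standard-time date in Ethath Territory, November 14, 2028, lies within the daylight-saving period (10 November 2028 – 1 April 2029), so Ethath Territory is on daylight time, UTC+00:45.
13:30 UTC + 0h45m = 14:15 local.

14:15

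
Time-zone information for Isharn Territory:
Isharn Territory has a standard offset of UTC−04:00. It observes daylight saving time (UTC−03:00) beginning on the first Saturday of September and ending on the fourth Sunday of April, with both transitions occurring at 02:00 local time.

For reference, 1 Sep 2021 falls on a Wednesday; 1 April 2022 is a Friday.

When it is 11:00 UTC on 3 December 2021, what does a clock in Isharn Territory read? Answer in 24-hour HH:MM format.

1 September 2021 is a Wednesday, so the first Saturday is September 4.
1 April 2022 is a Friday, so the first Sunday is April 3 and the fourth is April 24.
At the standard offset (UTC−04:00), 11:00 UTC − 4h = 07:00 Isharn Territory standard time.
The standard-time date in Isharn Territory, 3 December 2021, lies within the daylight-saving period (4 September 2021 – 24 April 2022), so Isharn Territory is on daylight time, UTC−03:00.
11:00 UTC − 3h = 08:00 local.

08:00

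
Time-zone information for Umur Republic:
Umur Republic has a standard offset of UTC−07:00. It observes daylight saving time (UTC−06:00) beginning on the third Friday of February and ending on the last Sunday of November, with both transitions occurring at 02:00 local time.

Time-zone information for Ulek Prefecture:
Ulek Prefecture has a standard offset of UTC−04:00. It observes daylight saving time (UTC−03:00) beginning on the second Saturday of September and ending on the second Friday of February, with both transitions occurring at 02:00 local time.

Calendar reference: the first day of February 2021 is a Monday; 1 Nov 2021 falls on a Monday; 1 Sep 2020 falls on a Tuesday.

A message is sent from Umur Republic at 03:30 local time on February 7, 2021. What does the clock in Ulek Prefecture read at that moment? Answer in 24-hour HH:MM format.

1 February 2021 is a Monday, so the first Friday is February 5 and the third is February 19.
1 November 2021 is a Monday, so Sundays fall on 7, 14, 21, 28; the last is November 28.
February 7, 2021 does not fall between 19 February and 28 November, so daylight saving is not in effect and Umur Republic is at UTC−07:00.
03:30 Umur Republic + 7h = 10:30 UTC.
1 September 2020 is a Tuesday, so the first Saturday is September 5 and the second is September 12.
1 February 2021 is a Monday, so the first Friday is February 5 and the second is February 12.
At the standard offset (UTC−04:00), 10:30 UTC − 4h = 06:30 Ulek Prefecture standard time.
The standard-time date in Ulek Prefecture, February 7, 2021, lies within the daylight-saving period (12 September 2020 – 12 February 2021), so Ulek Prefecture is on daylight time, UTC−03:00.
10:30 UTC − 3h = 07:30 Ulek Prefecture.

07:30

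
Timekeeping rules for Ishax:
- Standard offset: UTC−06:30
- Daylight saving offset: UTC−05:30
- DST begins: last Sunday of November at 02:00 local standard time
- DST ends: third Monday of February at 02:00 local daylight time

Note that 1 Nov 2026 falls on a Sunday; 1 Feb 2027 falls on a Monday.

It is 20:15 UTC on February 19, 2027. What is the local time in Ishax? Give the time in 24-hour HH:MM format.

1 November 2026 is a Sunday, so Sundays fall on 1, 8, 15, 22, 29; the last is November 29.
1 February 2027 is a Monday, so the first Monday is February 1 and the third is February 15.
At the standard offset (UTC−06:30), 20:15 UTC − 6h30m = 13:45 Ishax standard time.
The standard-time date in Ishax, February 19, 2027, is outside the daylight-saving period (29 November 2026 – 15 February 2027), so Ishax is on standard time, UTC−06:30.
20:15 UTC − 6h30m = 13:45 local.

13:45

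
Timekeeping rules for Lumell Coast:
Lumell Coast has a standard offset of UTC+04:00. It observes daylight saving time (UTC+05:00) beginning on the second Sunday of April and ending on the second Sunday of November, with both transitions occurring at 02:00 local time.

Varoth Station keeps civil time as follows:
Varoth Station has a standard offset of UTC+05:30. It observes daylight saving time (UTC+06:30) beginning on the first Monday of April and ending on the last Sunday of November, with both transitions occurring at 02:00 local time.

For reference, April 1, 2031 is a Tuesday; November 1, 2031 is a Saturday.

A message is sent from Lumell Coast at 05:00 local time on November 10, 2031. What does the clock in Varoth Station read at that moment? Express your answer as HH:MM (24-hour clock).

1 April 2031 is a Tuesday, so the first Sunday is April 6 and the second is April 13.
1 November 2031 is a Saturday, so the first Sunday is November 2 and the second is November 9.
Daylight saving runs 13 April – 9 November; November 10, 2031 is outside that window, so Lumell Coast is on standard time at UTC+04:00.
05:00 Lumell Coast − 4h = 01:00 UTC.
1 April 2031 is a Tuesday, so the first Monday is April 7.
1 November 2031 is a Saturday, so Sundays fall on 2, 9, 16, 23, 30; the last is November 30.
At the standard offset (UTC+05:30), 01:00 UTC + 5h30m = 06:30 Varoth Station standard time.
The standard-time date in Varoth Station, November 10, 2031, falls between 7 April and 30 November, so daylight saving is in effect and Varoth Station is at UTC+06:30.
01:00 UTC + 6h30m = 07:30 Varoth Station.

07:30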